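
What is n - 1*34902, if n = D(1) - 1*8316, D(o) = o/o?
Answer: -43217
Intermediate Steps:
D(o) = 1
n = -8315 (n = 1 - 1*8316 = 1 - 8316 = -8315)
n - 1*34902 = -8315 - 1*34902 = -8315 - 34902 = -43217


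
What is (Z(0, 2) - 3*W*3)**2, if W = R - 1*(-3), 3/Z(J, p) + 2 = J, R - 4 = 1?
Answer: 21609/4 ≈ 5402.3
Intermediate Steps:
R = 5 (R = 4 + 1 = 5)
Z(J, p) = 3/(-2 + J)
W = 8 (W = 5 - 1*(-3) = 5 + 3 = 8)
(Z(0, 2) - 3*W*3)**2 = (3/(-2 + 0) - 3*8*3)**2 = (3/(-2) - 24*3)**2 = (3*(-1/2) - 72)**2 = (-3/2 - 72)**2 = (-147/2)**2 = 21609/4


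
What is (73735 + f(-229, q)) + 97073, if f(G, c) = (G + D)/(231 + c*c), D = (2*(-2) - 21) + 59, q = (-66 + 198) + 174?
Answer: 5344411447/31289 ≈ 1.7081e+5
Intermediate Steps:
q = 306 (q = 132 + 174 = 306)
D = 34 (D = (-4 - 21) + 59 = -25 + 59 = 34)
f(G, c) = (34 + G)/(231 + c²) (f(G, c) = (G + 34)/(231 + c*c) = (34 + G)/(231 + c²))
(73735 + f(-229, q)) + 97073 = (73735 + (34 - 229)/(231 + 306²)) + 97073 = (73735 - 195/(231 + 93636)) + 97073 = (73735 - 195/93867) + 97073 = (73735 + (1/93867)*(-195)) + 97073 = (73735 - 65/31289) + 97073 = 2307094350/31289 + 97073 = 5344411447/31289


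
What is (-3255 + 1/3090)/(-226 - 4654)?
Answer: 10057949/15079200 ≈ 0.66701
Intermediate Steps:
(-3255 + 1/3090)/(-226 - 4654) = (-3255 + 1/3090)/(-4880) = -10057949/3090*(-1/4880) = 10057949/15079200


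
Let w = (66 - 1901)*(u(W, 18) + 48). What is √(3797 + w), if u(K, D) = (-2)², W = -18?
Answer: I*√91623 ≈ 302.69*I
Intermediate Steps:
u(K, D) = 4
w = -95420 (w = (66 - 1901)*(4 + 48) = -1835*52 = -95420)
√(3797 + w) = √(3797 - 95420) = √(-91623) = I*√91623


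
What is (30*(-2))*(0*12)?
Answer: 0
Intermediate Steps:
(30*(-2))*(0*12) = -60*0 = 0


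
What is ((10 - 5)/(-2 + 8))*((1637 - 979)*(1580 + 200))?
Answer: 2928100/3 ≈ 9.7603e+5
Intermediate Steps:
((10 - 5)/(-2 + 8))*((1637 - 979)*(1580 + 200)) = (5/6)*(658*1780) = (5*(1/6))*1171240 = (5/6)*1171240 = 2928100/3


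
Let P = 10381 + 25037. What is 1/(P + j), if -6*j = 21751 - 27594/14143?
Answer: 84858/2697903845 ≈ 3.1453e-5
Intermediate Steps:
j = -307596799/84858 (j = -(21751 - 27594/14143)/6 = -⅙*307596799/14143 = -307596799/84858 ≈ -3624.8)
P = 35418
1/(P + j) = 1/(35418 - 307596799/84858) = 1/(2697903845/84858) = 84858/2697903845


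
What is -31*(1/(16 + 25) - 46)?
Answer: 58435/41 ≈ 1425.2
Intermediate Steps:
-31*(1/(16 + 25) - 46) = -31*(1/41 - 46) = -31*(-1885/41) = 58435/41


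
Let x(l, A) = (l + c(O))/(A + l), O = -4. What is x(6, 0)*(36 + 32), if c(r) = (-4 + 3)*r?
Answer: 340/3 ≈ 113.33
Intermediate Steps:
c(r) = -r
x(l, A) = (4 + l)/(A + l) (x(l, A) = (l - 1*(-4))/(A + l) = (l + 4)/(A + l) = (4 + l)/(A + l))
x(6, 0)*(36 + 32) = ((4 + 6)/(0 + 6))*(36 + 32) = (10/6)*68 = ((1/6)*10)*68 = (5/3)*68 = 340/3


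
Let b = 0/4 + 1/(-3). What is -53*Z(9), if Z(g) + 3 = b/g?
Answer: 4346/27 ≈ 160.96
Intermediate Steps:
b = -⅓ (b = 0*(¼) + 1*(-⅓) = 0 - ⅓ = -⅓ ≈ -0.33333)
Z(g) = -3 - 1/(3*g)
-53*Z(9) = -53*(-3 - ⅓/9) = -53*(-3 - ⅓*⅑) = -53*(-3 - 1/27) = -53*(-82/27) = 4346/27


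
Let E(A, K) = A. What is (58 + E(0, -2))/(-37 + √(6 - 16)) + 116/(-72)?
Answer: -78619/24822 - 58*I*√10/1379 ≈ -3.1673 - 0.133*I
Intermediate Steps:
(58 + E(0, -2))/(-37 + √(6 - 16)) + 116/(-72) = (58 + 0)/(-37 + √(6 - 16)) + 116/(-72) = 58/(-37 + √(-10)) - 1/72*116 = 58/(-37 + I*√10) - 29/18 = -29/18 + 58/(-37 + I*√10)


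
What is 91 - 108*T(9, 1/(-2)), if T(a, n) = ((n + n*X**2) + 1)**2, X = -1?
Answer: 91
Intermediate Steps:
T(a, n) = (1 + 2*n)**2 (T(a, n) = ((n + n*(-1)**2) + 1)**2 = ((n + n*1) + 1)**2 = ((n + n) + 1)**2 = (2*n + 1)**2 = (1 + 2*n)**2)
91 - 108*T(9, 1/(-2)) = 91 - 108*(1 + 2*(1/(-2)))**2 = 91 - 108*(1 + 2*(1*(-1/2)))**2 = 91 - 108*(1 + 2*(-1/2))**2 = 91 - 108*(1 - 1)**2 = 91 - 108*0**2 = 91 - 108*0 = 91 + 0 = 91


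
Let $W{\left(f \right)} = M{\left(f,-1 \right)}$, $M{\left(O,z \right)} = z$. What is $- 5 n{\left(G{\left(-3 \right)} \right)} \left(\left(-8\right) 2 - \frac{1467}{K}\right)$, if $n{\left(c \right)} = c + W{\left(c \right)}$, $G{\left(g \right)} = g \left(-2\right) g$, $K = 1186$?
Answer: $- \frac{1942085}{1186} \approx -1637.5$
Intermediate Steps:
$G{\left(g \right)} = - 2 g^{2}$ ($G{\left(g \right)} = - 2 g g = - 2 g^{2}$)
$W{\left(f \right)} = -1$
$n{\left(c \right)} = -1 + c$ ($n{\left(c \right)} = c - 1 = -1 + c$)
$- 5 n{\left(G{\left(-3 \right)} \right)} \left(\left(-8\right) 2 - \frac{1467}{K}\right) = - 5 \left(-1 - 2 \left(-3\right)^{2}\right) \left(\left(-8\right) 2 - \frac{1467}{1186}\right) = - 5 \left(-1 - 18\right) \left(-16 - \frac{1467}{1186}\right) = \left(-5\right) \left(-19\right) \left(- \frac{20443}{1186}\right) = 95 \left(- \frac{20443}{1186}\right) = - \frac{1942085}{1186}$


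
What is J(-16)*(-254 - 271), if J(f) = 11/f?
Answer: 5775/16 ≈ 360.94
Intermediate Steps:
J(-16)*(-254 - 271) = (11/(-16))*(-254 - 271) = (11*(-1/16))*(-525) = -11/16*(-525) = 5775/16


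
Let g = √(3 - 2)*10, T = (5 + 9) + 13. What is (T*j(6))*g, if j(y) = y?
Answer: 1620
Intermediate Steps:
T = 27 (T = 14 + 13 = 27)
g = 10 (g = √1*10 = 1*10 = 10)
(T*j(6))*g = (27*6)*10 = 162*10 = 1620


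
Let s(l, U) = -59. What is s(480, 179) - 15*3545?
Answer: -53234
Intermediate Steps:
s(480, 179) - 15*3545 = -59 - 15*3545 = -59 - 1*53175 = -59 - 53175 = -53234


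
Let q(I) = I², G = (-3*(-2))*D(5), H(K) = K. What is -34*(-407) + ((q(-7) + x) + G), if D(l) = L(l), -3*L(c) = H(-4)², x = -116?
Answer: 13739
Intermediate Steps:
L(c) = -16/3 (L(c) = -⅓*(-4)² = -⅓*16 = -16/3)
D(l) = -16/3
G = -32 (G = -3*(-2)*(-16/3) = 6*(-16/3) = -32)
-34*(-407) + ((q(-7) + x) + G) = -34*(-407) + (((-7)² - 116) - 32) = 13838 + ((49 - 116) - 32) = 13838 + (-67 - 32) = 13838 - 99 = 13739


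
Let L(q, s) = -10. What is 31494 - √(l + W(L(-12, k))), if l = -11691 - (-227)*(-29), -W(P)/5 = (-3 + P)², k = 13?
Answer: 31494 - I*√19119 ≈ 31494.0 - 138.27*I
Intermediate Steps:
W(P) = -5*(-3 + P)²
l = -18274 (l = -11691 - 1*6583 = -11691 - 6583 = -18274)
31494 - √(l + W(L(-12, k))) = 31494 - √(-18274 - 5*(-3 - 10)²) = 31494 - √(-18274 - 5*(-13)²) = 31494 - √(-18274 - 5*169) = 31494 - √(-18274 - 845) = 31494 - √(-19119) = 31494 - I*√19119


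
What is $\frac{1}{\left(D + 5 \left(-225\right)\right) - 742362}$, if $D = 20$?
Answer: $- \frac{1}{743467} \approx -1.345 \cdot 10^{-6}$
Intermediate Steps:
$\frac{1}{\left(D + 5 \left(-225\right)\right) - 742362} = \frac{1}{\left(20 + 5 \left(-225\right)\right) - 742362} = \frac{1}{\left(20 - 1125\right) - 742362} = \frac{1}{-1105 - 742362} = \frac{1}{-743467} = - \frac{1}{743467}$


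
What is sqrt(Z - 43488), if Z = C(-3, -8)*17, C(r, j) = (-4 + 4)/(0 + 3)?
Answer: 12*I*sqrt(302) ≈ 208.54*I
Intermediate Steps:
C(r, j) = 0 (C(r, j) = 0/3 = 0*(1/3) = 0)
Z = 0 (Z = 0*17 = 0)
sqrt(Z - 43488) = sqrt(0 - 43488) = sqrt(-43488) = 12*I*sqrt(302)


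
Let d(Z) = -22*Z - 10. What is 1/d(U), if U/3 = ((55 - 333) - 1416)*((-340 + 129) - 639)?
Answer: -1/95033410 ≈ -1.0523e-8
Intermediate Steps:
U = 4319700 (U = 3*(((55 - 333) - 1416)*((-340 + 129) - 639)) = 3*((-278 - 1416)*(-211 - 639)) = 3*(-1694*(-850)) = 3*1439900 = 4319700)
d(Z) = -10 - 22*Z
1/d(U) = 1/(-10 - 22*4319700) = 1/(-10 - 95033400) = 1/(-95033410) = -1/95033410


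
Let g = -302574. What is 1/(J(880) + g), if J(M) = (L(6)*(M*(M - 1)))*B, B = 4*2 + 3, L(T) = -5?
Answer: -1/42846174 ≈ -2.3339e-8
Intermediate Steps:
B = 11 (B = 8 + 3 = 11)
J(M) = -55*M*(-1 + M) (J(M) = -5*M*(M - 1)*11 = -5*M*(-1 + M)*11 = -55*M*(-1 + M))
1/(J(880) + g) = 1/(55*880*(1 - 1*880) - 302574) = 1/(55*880*(1 - 880) - 302574) = 1/(55*880*(-879) - 302574) = 1/(-42543600 - 302574) = 1/(-42846174) = -1/42846174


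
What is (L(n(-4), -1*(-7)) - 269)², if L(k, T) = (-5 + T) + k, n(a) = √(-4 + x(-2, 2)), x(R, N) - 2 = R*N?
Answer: (267 - I*√6)² ≈ 71283.0 - 1308.0*I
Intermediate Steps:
x(R, N) = 2 + N*R (x(R, N) = 2 + R*N = 2 + N*R)
n(a) = I*√6 (n(a) = √(-4 + (2 + 2*(-2))) = √(-4 + (2 - 4)) = √(-4 - 2) = √(-6) = I*√6)
L(k, T) = -5 + T + k
(L(n(-4), -1*(-7)) - 269)² = ((-5 - 1*(-7) + I*√6) - 269)² = ((-5 + 7 + I*√6) - 269)² = ((2 + I*√6) - 269)² = (-267 + I*√6)²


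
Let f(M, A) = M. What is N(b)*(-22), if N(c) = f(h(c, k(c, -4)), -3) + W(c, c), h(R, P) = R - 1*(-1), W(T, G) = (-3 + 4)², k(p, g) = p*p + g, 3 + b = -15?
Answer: 352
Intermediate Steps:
b = -18 (b = -3 - 15 = -18)
k(p, g) = g + p² (k(p, g) = p² + g = g + p²)
W(T, G) = 1 (W(T, G) = 1² = 1)
h(R, P) = 1 + R (h(R, P) = R + 1 = 1 + R)
N(c) = 2 + c (N(c) = (1 + c) + 1 = 2 + c)
N(b)*(-22) = (2 - 18)*(-22) = -16*(-22) = 352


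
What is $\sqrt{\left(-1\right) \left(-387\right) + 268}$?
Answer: $\sqrt{655} \approx 25.593$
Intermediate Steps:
$\sqrt{\left(-1\right) \left(-387\right) + 268} = \sqrt{387 + 268} = \sqrt{655}$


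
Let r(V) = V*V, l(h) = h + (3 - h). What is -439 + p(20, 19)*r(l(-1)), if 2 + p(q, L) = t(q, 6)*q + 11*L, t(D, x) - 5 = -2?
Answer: 1964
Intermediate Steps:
t(D, x) = 3 (t(D, x) = 5 - 2 = 3)
l(h) = 3
p(q, L) = -2 + 3*q + 11*L (p(q, L) = -2 + (3*q + 11*L) = -2 + 3*q + 11*L)
r(V) = V²
-439 + p(20, 19)*r(l(-1)) = -439 + (-2 + 3*20 + 11*19)*3² = -439 + (-2 + 60 + 209)*9 = -439 + 267*9 = -439 + 2403 = 1964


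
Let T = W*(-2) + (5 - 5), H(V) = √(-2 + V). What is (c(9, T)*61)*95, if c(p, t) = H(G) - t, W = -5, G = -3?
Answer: -57950 + 5795*I*√5 ≈ -57950.0 + 12958.0*I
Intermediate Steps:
T = 10 (T = -5*(-2) + (5 - 5) = 10 + 0 = 10)
c(p, t) = -t + I*√5 (c(p, t) = √(-2 - 3) - t = √(-5) - t = I*√5 - t = -t + I*√5)
(c(9, T)*61)*95 = ((-1*10 + I*√5)*61)*95 = ((-10 + I*√5)*61)*95 = (-610 + 61*I*√5)*95 = -57950 + 5795*I*√5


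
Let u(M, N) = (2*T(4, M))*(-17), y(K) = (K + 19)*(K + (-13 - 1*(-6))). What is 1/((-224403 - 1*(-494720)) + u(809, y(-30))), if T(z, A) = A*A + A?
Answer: -1/22009543 ≈ -4.5435e-8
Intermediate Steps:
y(K) = (-7 + K)*(19 + K) (y(K) = (19 + K)*(K + (-13 + 6)) = (19 + K)*(K - 7) = (19 + K)*(-7 + K) = (-7 + K)*(19 + K))
T(z, A) = A + A² (T(z, A) = A² + A = A + A²)
u(M, N) = -34*M*(1 + M) (u(M, N) = (2*(M*(1 + M)))*(-17) = (2*M*(1 + M))*(-17) = -34*M*(1 + M))
1/((-224403 - 1*(-494720)) + u(809, y(-30))) = 1/((-224403 - 1*(-494720)) - 34*809*(1 + 809)) = 1/((-224403 + 494720) - 34*809*810) = 1/(270317 - 22279860) = 1/(-22009543) = -1/22009543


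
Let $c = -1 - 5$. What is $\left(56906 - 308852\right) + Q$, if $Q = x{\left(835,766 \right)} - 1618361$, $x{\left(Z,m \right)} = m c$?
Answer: $-1874903$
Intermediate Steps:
$c = -6$
$x{\left(Z,m \right)} = - 6 m$ ($x{\left(Z,m \right)} = m \left(-6\right) = - 6 m$)
$Q = -1622957$ ($Q = \left(-6\right) 766 - 1618361 = -4596 - 1618361 = -1622957$)
$\left(56906 - 308852\right) + Q = \left(56906 - 308852\right) - 1622957 = -251946 - 1622957 = -1874903$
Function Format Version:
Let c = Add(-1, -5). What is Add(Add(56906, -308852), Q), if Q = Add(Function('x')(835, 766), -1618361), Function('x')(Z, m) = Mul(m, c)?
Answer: -1874903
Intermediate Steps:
c = -6
Function('x')(Z, m) = Mul(-6, m) (Function('x')(Z, m) = Mul(m, -6) = Mul(-6, m))
Q = -1622957 (Q = Add(Mul(-6, 766), -1618361) = Add(-4596, -1618361) = -1622957)
Add(Add(56906, -308852), Q) = Add(Add(56906, -308852), -1622957) = Add(-251946, -1622957) = -1874903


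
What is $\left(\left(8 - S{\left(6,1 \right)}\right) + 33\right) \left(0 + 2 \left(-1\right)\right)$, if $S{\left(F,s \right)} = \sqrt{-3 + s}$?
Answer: $-82 + 2 i \sqrt{2} \approx -82.0 + 2.8284 i$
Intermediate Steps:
$\left(\left(8 - S{\left(6,1 \right)}\right) + 33\right) \left(0 + 2 \left(-1\right)\right) = \left(\left(8 - \sqrt{-3 + 1}\right) + 33\right) \left(0 + 2 \left(-1\right)\right) = \left(\left(8 - \sqrt{-2}\right) + 33\right) \left(0 - 2\right) = \left(\left(8 - i \sqrt{2}\right) + 33\right) \left(-2\right) = \left(41 - i \sqrt{2}\right) \left(-2\right) = -82 + 2 i \sqrt{2}$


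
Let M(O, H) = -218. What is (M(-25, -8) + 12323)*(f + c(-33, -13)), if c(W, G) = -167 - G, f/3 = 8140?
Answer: 293739930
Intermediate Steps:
f = 24420 (f = 3*8140 = 24420)
(M(-25, -8) + 12323)*(f + c(-33, -13)) = (-218 + 12323)*(24420 + (-167 - 1*(-13))) = 12105*(24420 + (-167 + 13)) = 12105*(24420 - 154) = 12105*24266 = 293739930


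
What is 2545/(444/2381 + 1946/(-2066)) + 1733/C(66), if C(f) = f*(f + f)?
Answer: -54530530919207/16187427432 ≈ -3368.7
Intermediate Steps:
C(f) = 2*f² (C(f) = f*(2*f) = 2*f²)
2545/(444/2381 + 1946/(-2066)) + 1733/C(66) = 2545/(444/2381 + 1946/(-2066)) + 1733/((2*66²)) = 2545/(444*(1/2381) + 1946*(-1/2066)) + 1733/((2*4356)) = 2545/(444/2381 - 973/1033) + 1733/8712 = 2545/(-1858061/2459573) + 1733*(1/8712) = 2545*(-2459573/1858061) + 1733/8712 = -6259613285/1858061 + 1733/8712 = -54530530919207/16187427432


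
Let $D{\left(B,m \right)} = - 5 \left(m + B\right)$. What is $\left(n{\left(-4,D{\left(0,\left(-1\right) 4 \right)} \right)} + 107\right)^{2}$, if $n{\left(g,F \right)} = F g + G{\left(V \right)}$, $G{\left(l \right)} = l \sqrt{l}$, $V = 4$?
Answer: $1225$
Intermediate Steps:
$G{\left(l \right)} = l^{\frac{3}{2}}$
$D{\left(B,m \right)} = - 5 B - 5 m$ ($D{\left(B,m \right)} = - 5 \left(B + m\right) = - 5 B - 5 m$)
$n{\left(g,F \right)} = 8 + F g$ ($n{\left(g,F \right)} = F g + 4^{\frac{3}{2}} = F g + 8 = 8 + F g$)
$\left(n{\left(-4,D{\left(0,\left(-1\right) 4 \right)} \right)} + 107\right)^{2} = \left(\left(8 + \left(\left(-5\right) 0 - 5 \left(\left(-1\right) 4\right)\right) \left(-4\right)\right) + 107\right)^{2} = \left(\left(8 + \left(0 - -20\right) \left(-4\right)\right) + 107\right)^{2} = \left(\left(8 + \left(0 + 20\right) \left(-4\right)\right) + 107\right)^{2} = \left(\left(8 + 20 \left(-4\right)\right) + 107\right)^{2} = \left(\left(8 - 80\right) + 107\right)^{2} = \left(-72 + 107\right)^{2} = 35^{2} = 1225$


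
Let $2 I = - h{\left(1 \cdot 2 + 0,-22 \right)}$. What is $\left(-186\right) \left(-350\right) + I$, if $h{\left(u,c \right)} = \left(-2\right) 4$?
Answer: $65104$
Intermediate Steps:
$h{\left(u,c \right)} = -8$
$I = 4$ ($I = \frac{\left(-1\right) \left(-8\right)}{2} = \frac{1}{2} \cdot 8 = 4$)
$\left(-186\right) \left(-350\right) + I = \left(-186\right) \left(-350\right) + 4 = 65100 + 4 = 65104$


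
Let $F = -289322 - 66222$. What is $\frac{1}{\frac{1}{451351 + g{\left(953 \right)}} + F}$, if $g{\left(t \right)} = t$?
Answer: $- \frac{452304}{160813973375} \approx -2.8126 \cdot 10^{-6}$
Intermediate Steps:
$F = -355544$ ($F = -289322 - 66222 = -355544$)
$\frac{1}{\frac{1}{451351 + g{\left(953 \right)}} + F} = \frac{1}{\frac{1}{451351 + 953} - 355544} = \frac{1}{\frac{1}{452304} - 355544} = \frac{1}{- \frac{160813973375}{452304}} = - \frac{452304}{160813973375}$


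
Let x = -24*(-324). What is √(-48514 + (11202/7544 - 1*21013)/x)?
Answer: I*√8051599260862494/407376 ≈ 220.27*I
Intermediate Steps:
x = 7776
√(-48514 + (11202/7544 - 1*21013)/x) = √(-48514 + (11202/7544 - 1*21013)/7776) = √(-48514 + (11202*(1/7544) - 21013)*(1/7776)) = √(-48514 + (5601/3772 - 21013)*(1/7776)) = √(-48514 - 79255435/3772*1/7776) = √(-48514 - 79255435/29331072) = √(-1423046882443/29331072) = I*√8051599260862494/407376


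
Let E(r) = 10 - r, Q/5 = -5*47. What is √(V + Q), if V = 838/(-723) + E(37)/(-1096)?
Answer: I*√184626770535354/396204 ≈ 34.295*I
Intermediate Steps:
Q = -1175 (Q = 5*(-5*47) = 5*(-235) = -1175)
V = -898927/792408 (V = 838/(-723) + (10 - 1*37)/(-1096) = 838*(-1/723) + (10 - 37)*(-1/1096) = -838/723 - 27*(-1/1096) = -838/723 + 27/1096 = -898927/792408 ≈ -1.1344)
√(V + Q) = √(-898927/792408 - 1175) = √(-931978327/792408) = I*√184626770535354/396204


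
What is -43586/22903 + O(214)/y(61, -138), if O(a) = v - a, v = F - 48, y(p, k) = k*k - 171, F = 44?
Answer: -22367336/11682387 ≈ -1.9146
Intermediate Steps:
y(p, k) = -171 + k**2 (y(p, k) = k**2 - 171 = -171 + k**2)
v = -4 (v = 44 - 48 = -4)
O(a) = -4 - a
-43586/22903 + O(214)/y(61, -138) = -43586/22903 + (-4 - 1*214)/(-171 + (-138)**2) = -43586*1/22903 + (-4 - 214)/(-171 + 19044) = -1178/619 - 218/18873 = -22367336/11682387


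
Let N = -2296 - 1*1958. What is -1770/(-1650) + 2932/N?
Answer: 44863/116985 ≈ 0.38349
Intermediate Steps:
N = -4254 (N = -2296 - 1958 = -4254)
-1770/(-1650) + 2932/N = -1770/(-1650) + 2932/(-4254) = -1770*(-1/1650) + 2932*(-1/4254) = 59/55 - 1466/2127 = 44863/116985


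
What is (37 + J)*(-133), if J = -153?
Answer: 15428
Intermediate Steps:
(37 + J)*(-133) = (37 - 153)*(-133) = -116*(-133) = 15428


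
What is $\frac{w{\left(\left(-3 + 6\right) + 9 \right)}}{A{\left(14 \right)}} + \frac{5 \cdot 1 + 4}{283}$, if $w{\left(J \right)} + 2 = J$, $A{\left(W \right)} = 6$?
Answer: $\frac{1442}{849} \approx 1.6985$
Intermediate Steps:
$w{\left(J \right)} = -2 + J$
$\frac{w{\left(\left(-3 + 6\right) + 9 \right)}}{A{\left(14 \right)}} + \frac{5 \cdot 1 + 4}{283} = \frac{-2 + \left(\left(-3 + 6\right) + 9\right)}{6} + \frac{5 \cdot 1 + 4}{283} = \left(-2 + \left(3 + 9\right)\right) \frac{1}{6} + \left(5 + 4\right) \frac{1}{283} = \left(-2 + 12\right) \frac{1}{6} + 9 \cdot \frac{1}{283} = 10 \cdot \frac{1}{6} + \frac{9}{283} = \frac{5}{3} + \frac{9}{283} = \frac{1442}{849}$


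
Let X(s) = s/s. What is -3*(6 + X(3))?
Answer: -21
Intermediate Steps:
X(s) = 1
-3*(6 + X(3)) = -3*(6 + 1) = -3*7 = -21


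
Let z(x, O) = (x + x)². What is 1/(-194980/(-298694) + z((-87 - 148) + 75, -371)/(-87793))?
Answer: -13111621171/6734193230 ≈ -1.9470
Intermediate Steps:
z(x, O) = 4*x² (z(x, O) = (2*x)² = 4*x²)
1/(-194980/(-298694) + z((-87 - 148) + 75, -371)/(-87793)) = 1/(-194980/(-298694) + (4*((-87 - 148) + 75)²)/(-87793)) = 1/(-194980*(-1/298694) + (4*(-235 + 75)²)*(-1/87793)) = 1/(97490/149347 + (4*(-160)²)*(-1/87793)) = 1/(97490/149347 + (4*25600)*(-1/87793)) = 1/(97490/149347 + 102400*(-1/87793)) = 1/(97490/149347 - 102400/87793) = 1/(-6734193230/13111621171) = -13111621171/6734193230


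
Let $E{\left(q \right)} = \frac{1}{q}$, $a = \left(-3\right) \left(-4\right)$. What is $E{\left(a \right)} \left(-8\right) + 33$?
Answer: $\frac{97}{3} \approx 32.333$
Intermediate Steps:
$a = 12$
$E{\left(a \right)} \left(-8\right) + 33 = \frac{1}{12} \left(-8\right) + 33 = - \frac{2}{3} + 33 = \frac{97}{3}$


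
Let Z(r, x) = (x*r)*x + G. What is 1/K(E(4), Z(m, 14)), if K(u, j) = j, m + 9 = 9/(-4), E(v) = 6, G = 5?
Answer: -1/2200 ≈ -0.00045455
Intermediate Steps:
m = -45/4 (m = -9 + 9/(-4) = -9 + 9*(-1/4) = -9 - 9/4 = -45/4 ≈ -11.250)
Z(r, x) = 5 + r*x**2 (Z(r, x) = (x*r)*x + 5 = (r*x)*x + 5 = r*x**2 + 5 = 5 + r*x**2)
1/K(E(4), Z(m, 14)) = 1/(5 - 45/4*14**2) = 1/(5 - 45/4*196) = 1/(5 - 2205) = 1/(-2200) = -1/2200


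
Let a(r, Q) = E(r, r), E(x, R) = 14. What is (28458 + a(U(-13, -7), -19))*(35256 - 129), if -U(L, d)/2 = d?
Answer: 1000135944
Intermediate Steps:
U(L, d) = -2*d
a(r, Q) = 14
(28458 + a(U(-13, -7), -19))*(35256 - 129) = (28458 + 14)*(35256 - 129) = 28472*35127 = 1000135944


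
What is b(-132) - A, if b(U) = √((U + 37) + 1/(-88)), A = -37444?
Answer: 37444 + 3*I*√20438/44 ≈ 37444.0 + 9.7474*I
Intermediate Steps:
b(U) = √(3255/88 + U) (b(U) = √((37 + U) - 1/88) = √(3255/88 + U))
b(-132) - A = √(71610 + 1936*(-132))/44 - 1*(-37444) = √(71610 - 255552)/44 + 37444 = √(-183942)/44 + 37444 = (3*I*√20438)/44 + 37444 = 3*I*√20438/44 + 37444 = 37444 + 3*I*√20438/44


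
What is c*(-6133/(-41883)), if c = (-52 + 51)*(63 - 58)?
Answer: -30665/41883 ≈ -0.73216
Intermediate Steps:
c = -5 (c = -1*5 = -5)
c*(-6133/(-41883)) = -(-30665)/(-41883) = -(-30665)*(-1)/41883 = -5*6133/41883 = -30665/41883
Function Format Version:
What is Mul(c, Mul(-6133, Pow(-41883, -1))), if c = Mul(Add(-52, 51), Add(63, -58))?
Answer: Rational(-30665, 41883) ≈ -0.73216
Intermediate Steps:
c = -5 (c = Mul(-1, 5) = -5)
Mul(c, Mul(-6133, Pow(-41883, -1))) = Mul(-5, Mul(-6133, Pow(-41883, -1))) = Mul(-5, Mul(-6133, Rational(-1, 41883))) = Mul(-5, Rational(6133, 41883)) = Rational(-30665, 41883)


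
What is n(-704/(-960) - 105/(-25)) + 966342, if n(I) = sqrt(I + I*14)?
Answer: 966342 + sqrt(74) ≈ 9.6635e+5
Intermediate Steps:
n(I) = sqrt(15)*sqrt(I) (n(I) = sqrt(I + 14*I) = sqrt(15*I) = sqrt(15)*sqrt(I))
n(-704/(-960) - 105/(-25)) + 966342 = sqrt(15)*sqrt(-704/(-960) - 105/(-25)) + 966342 = sqrt(15)*sqrt(-704*(-1/960) - 105*(-1/25)) + 966342 = sqrt(15)*sqrt(11/15 + 21/5) + 966342 = sqrt(15)*sqrt(74/15) + 966342 = sqrt(15)*(sqrt(1110)/15) + 966342 = sqrt(74) + 966342 = 966342 + sqrt(74)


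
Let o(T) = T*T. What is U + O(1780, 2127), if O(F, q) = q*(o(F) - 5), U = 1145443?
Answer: 6740321608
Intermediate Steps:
o(T) = T**2
O(F, q) = q*(-5 + F**2) (O(F, q) = q*(F**2 - 5) = q*(-5 + F**2))
U + O(1780, 2127) = 1145443 + 2127*(-5 + 1780**2) = 1145443 + 2127*(-5 + 3168400) = 1145443 + 2127*3168395 = 1145443 + 6739176165 = 6740321608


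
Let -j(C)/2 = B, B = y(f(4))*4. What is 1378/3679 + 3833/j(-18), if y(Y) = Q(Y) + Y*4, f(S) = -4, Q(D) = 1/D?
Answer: 1098519/36790 ≈ 29.859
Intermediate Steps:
Q(D) = 1/D
y(Y) = 1/Y + 4*Y (y(Y) = 1/Y + Y*4 = 1/Y + 4*Y)
B = -65 (B = (1/(-4) + 4*(-4))*4 = (-¼ - 16)*4 = -65/4*4 = -65)
j(C) = 130 (j(C) = -2*(-65) = 130)
1378/3679 + 3833/j(-18) = 1378/3679 + 3833/130 = 1378*(1/3679) + 3833*(1/130) = 106/283 + 3833/130 = 1098519/36790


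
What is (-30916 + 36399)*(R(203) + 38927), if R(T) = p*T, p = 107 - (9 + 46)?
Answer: 271315289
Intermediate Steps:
p = 52 (p = 107 - 1*55 = 107 - 55 = 52)
R(T) = 52*T
(-30916 + 36399)*(R(203) + 38927) = (-30916 + 36399)*(52*203 + 38927) = 5483*(10556 + 38927) = 5483*49483 = 271315289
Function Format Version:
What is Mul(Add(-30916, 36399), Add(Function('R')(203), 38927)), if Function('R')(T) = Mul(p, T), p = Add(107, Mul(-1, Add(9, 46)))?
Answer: 271315289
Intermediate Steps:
p = 52 (p = Add(107, Mul(-1, 55)) = Add(107, -55) = 52)
Function('R')(T) = Mul(52, T)
Mul(Add(-30916, 36399), Add(Function('R')(203), 38927)) = Mul(Add(-30916, 36399), Add(Mul(52, 203), 38927)) = Mul(5483, Add(10556, 38927)) = Mul(5483, 49483) = 271315289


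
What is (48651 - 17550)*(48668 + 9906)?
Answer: 1821709974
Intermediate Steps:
(48651 - 17550)*(48668 + 9906) = 31101*58574 = 1821709974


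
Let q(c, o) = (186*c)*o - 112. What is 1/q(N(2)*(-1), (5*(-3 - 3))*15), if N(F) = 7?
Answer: 1/585788 ≈ 1.7071e-6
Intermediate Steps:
q(c, o) = -112 + 186*c*o (q(c, o) = 186*c*o - 112 = -112 + 186*c*o)
1/q(N(2)*(-1), (5*(-3 - 3))*15) = 1/(-112 + 186*(7*(-1))*((5*(-3 - 3))*15)) = 1/(-112 + 186*(-7)*((5*(-6))*15)) = 1/(-112 + 186*(-7)*(-30*15)) = 1/(-112 + 186*(-7)*(-450)) = 1/(-112 + 585900) = 1/585788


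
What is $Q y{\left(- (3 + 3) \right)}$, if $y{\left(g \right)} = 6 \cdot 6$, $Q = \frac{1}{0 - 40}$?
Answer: $- \frac{9}{10} \approx -0.9$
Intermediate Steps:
$Q = - \frac{1}{40}$ ($Q = \frac{1}{-40} = - \frac{1}{40} \approx -0.025$)
$y{\left(g \right)} = 36$
$Q y{\left(- (3 + 3) \right)} = \left(- \frac{1}{40}\right) 36 = - \frac{9}{10}$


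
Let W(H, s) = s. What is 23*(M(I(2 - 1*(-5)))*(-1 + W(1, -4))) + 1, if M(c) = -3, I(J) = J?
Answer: 346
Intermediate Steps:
23*(M(I(2 - 1*(-5)))*(-1 + W(1, -4))) + 1 = 23*(-3*(-1 - 4)) + 1 = 23*(-3*(-5)) + 1 = 23*15 + 1 = 345 + 1 = 346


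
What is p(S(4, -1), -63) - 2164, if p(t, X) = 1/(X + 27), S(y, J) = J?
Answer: -77905/36 ≈ -2164.0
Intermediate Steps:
p(t, X) = 1/(27 + X)
p(S(4, -1), -63) - 2164 = 1/(27 - 63) - 2164 = 1/(-36) - 2164 = -1/36 - 2164 = -77905/36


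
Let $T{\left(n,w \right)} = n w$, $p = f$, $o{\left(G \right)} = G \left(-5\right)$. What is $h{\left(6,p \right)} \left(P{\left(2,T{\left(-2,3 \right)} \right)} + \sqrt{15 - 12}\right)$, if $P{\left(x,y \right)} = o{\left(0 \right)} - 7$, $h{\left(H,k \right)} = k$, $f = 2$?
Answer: $-14 + 2 \sqrt{3} \approx -10.536$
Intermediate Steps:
$o{\left(G \right)} = - 5 G$
$p = 2$
$P{\left(x,y \right)} = -7$ ($P{\left(x,y \right)} = \left(-5\right) 0 - 7 = 0 - 7 = -7$)
$h{\left(6,p \right)} \left(P{\left(2,T{\left(-2,3 \right)} \right)} + \sqrt{15 - 12}\right) = 2 \left(-7 + \sqrt{15 - 12}\right) = 2 \left(-7 + \sqrt{3}\right) = -14 + 2 \sqrt{3}$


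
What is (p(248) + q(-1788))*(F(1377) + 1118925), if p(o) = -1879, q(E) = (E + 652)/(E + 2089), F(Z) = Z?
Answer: -634891947930/301 ≈ -2.1093e+9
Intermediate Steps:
q(E) = (652 + E)/(2089 + E)
(p(248) + q(-1788))*(F(1377) + 1118925) = (-1879 + (652 - 1788)/(2089 - 1788))*(1377 + 1118925) = (-1879 - 1136/301)*1120302 = -566715/301*1120302 = -634891947930/301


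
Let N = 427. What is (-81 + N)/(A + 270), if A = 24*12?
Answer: 173/279 ≈ 0.62007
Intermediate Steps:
A = 288
(-81 + N)/(A + 270) = (-81 + 427)/(288 + 270) = 346/558 = 346*(1/558) = 173/279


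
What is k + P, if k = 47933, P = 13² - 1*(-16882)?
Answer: 64984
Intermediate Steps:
P = 17051 (P = 169 + 16882 = 17051)
k + P = 47933 + 17051 = 64984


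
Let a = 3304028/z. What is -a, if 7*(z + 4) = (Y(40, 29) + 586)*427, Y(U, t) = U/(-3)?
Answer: -4956042/52393 ≈ -94.594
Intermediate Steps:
Y(U, t) = -U/3 (Y(U, t) = U*(-1/3) = -U/3)
z = 104786/3 (z = -4 + ((-1/3*40 + 586)*427)/7 = -4 + ((-40/3 + 586)*427)/7 = -4 + ((1718/3)*427)/7 = -4 + (1/7)*(733586/3) = -4 + 104798/3 = 104786/3 ≈ 34929.)
a = 4956042/52393 (a = 3304028/(104786/3) = 3304028*(3/104786) = 4956042/52393 ≈ 94.594)
-a = -1*4956042/52393 = -4956042/52393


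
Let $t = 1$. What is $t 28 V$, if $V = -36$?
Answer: $-1008$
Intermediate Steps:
$t 28 V = 1 \cdot 28 \left(-36\right) = 28 \left(-36\right) = -1008$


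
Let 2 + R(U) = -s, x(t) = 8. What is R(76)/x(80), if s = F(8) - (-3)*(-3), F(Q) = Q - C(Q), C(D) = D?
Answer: 7/8 ≈ 0.87500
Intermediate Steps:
F(Q) = 0 (F(Q) = Q - Q = 0)
s = -9 (s = 0 - (-3)*(-3) = 0 - 1*9 = 0 - 9 = -9)
R(U) = 7 (R(U) = -2 - 1*(-9) = -2 + 9 = 7)
R(76)/x(80) = 7/8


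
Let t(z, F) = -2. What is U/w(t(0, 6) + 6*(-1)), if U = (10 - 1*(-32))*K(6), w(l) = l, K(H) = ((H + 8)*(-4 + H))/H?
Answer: -49/2 ≈ -24.500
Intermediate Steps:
K(H) = (-4 + H)*(8 + H)/H (K(H) = ((8 + H)*(-4 + H))/H = ((-4 + H)*(8 + H))/H = (-4 + H)*(8 + H)/H)
U = 196 (U = (10 - 1*(-32))*(4 + 6 - 32/6) = (10 + 32)*(4 + 6 - 32*⅙) = 42*(4 + 6 - 16/3) = 42*(14/3) = 196)
U/w(t(0, 6) + 6*(-1)) = 196/(-2 + 6*(-1)) = 196/(-2 - 6) = 196/(-8) = 196*(-⅛) = -49/2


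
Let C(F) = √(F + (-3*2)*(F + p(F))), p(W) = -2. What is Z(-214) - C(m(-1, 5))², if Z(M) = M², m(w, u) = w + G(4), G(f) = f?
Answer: 45799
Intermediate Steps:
m(w, u) = 4 + w (m(w, u) = w + 4 = 4 + w)
C(F) = √(12 - 5*F) (C(F) = √(F + (-3*2)*(F - 2)) = √(F - 6*(-2 + F)) = √(F + (12 - 6*F)) = √(12 - 5*F))
Z(-214) - C(m(-1, 5))² = (-214)² - (√(12 - 5*(4 - 1)))² = 45796 - (√(12 - 5*3))² = 45796 - (√(12 - 15))² = 45796 - (√(-3))² = 45796 - (I*√3)² = 45796 - 1*(-3) = 45796 + 3 = 45799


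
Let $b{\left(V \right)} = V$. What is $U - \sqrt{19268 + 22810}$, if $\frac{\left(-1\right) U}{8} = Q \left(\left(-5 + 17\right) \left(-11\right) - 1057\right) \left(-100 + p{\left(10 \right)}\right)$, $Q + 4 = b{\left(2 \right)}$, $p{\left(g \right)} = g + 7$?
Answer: $1578992 - \sqrt{42078} \approx 1.5788 \cdot 10^{6}$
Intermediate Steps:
$p{\left(g \right)} = 7 + g$
$Q = -2$ ($Q = -4 + 2 = -2$)
$U = 1578992$ ($U = - 8 \left(- 2 \left(\left(-5 + 17\right) \left(-11\right) - 1057\right) \left(-100 + \left(7 + 10\right)\right)\right) = - 8 \left(- 2 \left(12 \left(-11\right) - 1057\right) \left(-100 + 17\right)\right) = - 8 \left(- 2 \left(-132 - 1057\right) \left(-83\right)\right) = - 8 \left(- 2 \left(\left(-1189\right) \left(-83\right)\right)\right) = - 8 \left(\left(-2\right) 98687\right) = \left(-8\right) \left(-197374\right) = 1578992$)
$U - \sqrt{19268 + 22810} = 1578992 - \sqrt{19268 + 22810} = 1578992 - \sqrt{42078}$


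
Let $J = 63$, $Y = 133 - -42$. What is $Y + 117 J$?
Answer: $7546$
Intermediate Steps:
$Y = 175$ ($Y = 133 + 42 = 175$)
$Y + 117 J = 175 + 117 \cdot 63 = 175 + 7371 = 7546$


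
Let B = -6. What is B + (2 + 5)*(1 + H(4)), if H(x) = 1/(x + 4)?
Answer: 15/8 ≈ 1.8750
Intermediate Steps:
H(x) = 1/(4 + x)
B + (2 + 5)*(1 + H(4)) = -6 + (2 + 5)*(1 + 1/(4 + 4)) = -6 + 7*(1 + 1/8) = -6 + 7*(9/8) = -6 + 63/8 = 15/8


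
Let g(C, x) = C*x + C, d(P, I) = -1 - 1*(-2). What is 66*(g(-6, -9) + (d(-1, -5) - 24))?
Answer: 1650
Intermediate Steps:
d(P, I) = 1 (d(P, I) = -1 + 2 = 1)
g(C, x) = C + C*x
66*(g(-6, -9) + (d(-1, -5) - 24)) = 66*(-6*(1 - 9) + (1 - 24)) = 66*(-6*(-8) - 23) = 66*(48 - 23) = 66*25 = 1650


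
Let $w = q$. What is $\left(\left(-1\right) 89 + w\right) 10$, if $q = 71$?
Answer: $-180$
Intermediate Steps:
$w = 71$
$\left(\left(-1\right) 89 + w\right) 10 = \left(\left(-1\right) 89 + 71\right) 10 = \left(-89 + 71\right) 10 = \left(-18\right) 10 = -180$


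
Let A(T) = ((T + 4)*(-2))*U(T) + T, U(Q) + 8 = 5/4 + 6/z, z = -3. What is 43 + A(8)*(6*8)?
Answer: 10507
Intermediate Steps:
U(Q) = -35/4 (U(Q) = -8 + (5/4 + 6/(-3)) = -8 + (5*(¼) + 6*(-⅓)) = -8 + (5/4 - 2) = -8 - ¾ = -35/4)
A(T) = 70 + 37*T/2 (A(T) = ((T + 4)*(-2))*(-35/4) + T = ((4 + T)*(-2))*(-35/4) + T = (-8 - 2*T)*(-35/4) + T = (70 + 35*T/2) + T = 70 + 37*T/2)
43 + A(8)*(6*8) = 43 + (70 + (37/2)*8)*(6*8) = 43 + (70 + 148)*48 = 43 + 218*48 = 43 + 10464 = 10507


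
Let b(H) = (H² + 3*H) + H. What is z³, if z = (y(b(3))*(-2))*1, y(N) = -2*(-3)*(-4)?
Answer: 110592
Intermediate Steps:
b(H) = H² + 4*H
y(N) = -24 (y(N) = 6*(-4) = -24)
z = 48 (z = -24*(-2)*1 = 48*1 = 48)
z³ = 48³ = 110592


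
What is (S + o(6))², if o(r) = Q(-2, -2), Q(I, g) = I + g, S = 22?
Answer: 324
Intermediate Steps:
o(r) = -4 (o(r) = -2 - 2 = -4)
(S + o(6))² = (22 - 4)² = 18² = 324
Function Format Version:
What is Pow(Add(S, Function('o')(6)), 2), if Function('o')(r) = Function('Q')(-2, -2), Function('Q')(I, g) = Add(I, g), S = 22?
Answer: 324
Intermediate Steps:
Function('o')(r) = -4 (Function('o')(r) = Add(-2, -2) = -4)
Pow(Add(S, Function('o')(6)), 2) = Pow(Add(22, -4), 2) = Pow(18, 2) = 324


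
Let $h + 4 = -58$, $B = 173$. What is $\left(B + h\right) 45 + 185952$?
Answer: $190947$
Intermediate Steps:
$h = -62$ ($h = -4 - 58 = -62$)
$\left(B + h\right) 45 + 185952 = \left(173 - 62\right) 45 + 185952 = 111 \cdot 45 + 185952 = 4995 + 185952 = 190947$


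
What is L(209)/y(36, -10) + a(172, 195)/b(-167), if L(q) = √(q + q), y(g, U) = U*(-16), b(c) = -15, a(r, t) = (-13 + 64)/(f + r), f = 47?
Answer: -17/1095 + √418/160 ≈ 0.11226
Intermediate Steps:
a(r, t) = 51/(47 + r) (a(r, t) = (-13 + 64)/(47 + r) = 51/(47 + r))
y(g, U) = -16*U
L(q) = √2*√q (L(q) = √(2*q) = √2*√q)
L(209)/y(36, -10) + a(172, 195)/b(-167) = (√2*√209)/((-16*(-10))) + (51/(47 + 172))/(-15) = √418/160 + (51/219)*(-1/15) = √418*(1/160) + (51*(1/219))*(-1/15) = √418/160 + (17/73)*(-1/15) = √418/160 - 17/1095 = -17/1095 + √418/160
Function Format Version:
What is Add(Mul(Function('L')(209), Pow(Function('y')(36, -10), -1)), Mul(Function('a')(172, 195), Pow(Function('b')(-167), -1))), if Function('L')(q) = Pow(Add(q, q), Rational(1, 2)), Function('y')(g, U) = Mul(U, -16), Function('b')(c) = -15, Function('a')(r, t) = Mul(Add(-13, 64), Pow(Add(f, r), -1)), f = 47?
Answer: Add(Rational(-17, 1095), Mul(Rational(1, 160), Pow(418, Rational(1, 2)))) ≈ 0.11226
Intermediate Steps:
Function('a')(r, t) = Mul(51, Pow(Add(47, r), -1)) (Function('a')(r, t) = Mul(Add(-13, 64), Pow(Add(47, r), -1)) = Mul(51, Pow(Add(47, r), -1)))
Function('y')(g, U) = Mul(-16, U)
Function('L')(q) = Mul(Pow(2, Rational(1, 2)), Pow(q, Rational(1, 2))) (Function('L')(q) = Pow(Mul(2, q), Rational(1, 2)) = Mul(Pow(2, Rational(1, 2)), Pow(q, Rational(1, 2))))
Add(Mul(Function('L')(209), Pow(Function('y')(36, -10), -1)), Mul(Function('a')(172, 195), Pow(Function('b')(-167), -1))) = Add(Mul(Mul(Pow(2, Rational(1, 2)), Pow(209, Rational(1, 2))), Pow(Mul(-16, -10), -1)), Mul(Mul(51, Pow(Add(47, 172), -1)), Pow(-15, -1))) = Add(Mul(Pow(418, Rational(1, 2)), Pow(160, -1)), Mul(Mul(51, Pow(219, -1)), Rational(-1, 15))) = Add(Mul(Pow(418, Rational(1, 2)), Rational(1, 160)), Mul(Mul(51, Rational(1, 219)), Rational(-1, 15))) = Add(Mul(Rational(1, 160), Pow(418, Rational(1, 2))), Mul(Rational(17, 73), Rational(-1, 15))) = Add(Mul(Rational(1, 160), Pow(418, Rational(1, 2))), Rational(-17, 1095)) = Add(Rational(-17, 1095), Mul(Rational(1, 160), Pow(418, Rational(1, 2))))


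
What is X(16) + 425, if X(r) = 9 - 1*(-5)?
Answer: 439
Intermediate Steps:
X(r) = 14 (X(r) = 9 + 5 = 14)
X(16) + 425 = 14 + 425 = 439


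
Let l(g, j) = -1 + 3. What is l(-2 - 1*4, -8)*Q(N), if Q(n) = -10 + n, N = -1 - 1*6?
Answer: -34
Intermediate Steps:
l(g, j) = 2
N = -7 (N = -1 - 6 = -7)
l(-2 - 1*4, -8)*Q(N) = 2*(-10 - 7) = 2*(-17) = -34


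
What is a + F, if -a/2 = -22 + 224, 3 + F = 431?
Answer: 24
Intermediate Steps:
F = 428 (F = -3 + 431 = 428)
a = -404 (a = -2*(-22 + 224) = -2*202 = -404)
a + F = -404 + 428 = 24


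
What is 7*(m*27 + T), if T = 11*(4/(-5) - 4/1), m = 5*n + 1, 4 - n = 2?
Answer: 8547/5 ≈ 1709.4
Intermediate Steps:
n = 2 (n = 4 - 1*2 = 4 - 2 = 2)
m = 11 (m = 5*2 + 1 = 10 + 1 = 11)
T = -264/5 (T = 11*(4*(-1/5) - 4*1) = 11*(-4/5 - 4) = 11*(-24/5) = -264/5 ≈ -52.800)
7*(m*27 + T) = 7*(11*27 - 264/5) = 7*(297 - 264/5) = 7*(1221/5) = 8547/5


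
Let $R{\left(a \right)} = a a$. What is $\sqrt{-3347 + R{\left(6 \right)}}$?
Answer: $i \sqrt{3311} \approx 57.541 i$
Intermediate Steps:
$R{\left(a \right)} = a^{2}$
$\sqrt{-3347 + R{\left(6 \right)}} = \sqrt{-3347 + 6^{2}} = \sqrt{-3347 + 36} = \sqrt{-3311} = i \sqrt{3311}$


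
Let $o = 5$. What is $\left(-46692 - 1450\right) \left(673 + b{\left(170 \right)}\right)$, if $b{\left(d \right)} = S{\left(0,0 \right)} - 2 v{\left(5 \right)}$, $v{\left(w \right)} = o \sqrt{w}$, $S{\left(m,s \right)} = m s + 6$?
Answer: $-32688418 + 481420 \sqrt{5} \approx -3.1612 \cdot 10^{7}$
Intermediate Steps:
$S{\left(m,s \right)} = 6 + m s$
$v{\left(w \right)} = 5 \sqrt{w}$
$b{\left(d \right)} = 6 - 10 \sqrt{5}$ ($b{\left(d \right)} = \left(6 + 0 \cdot 0\right) - 2 \cdot 5 \sqrt{5} = \left(6 + 0\right) - 10 \sqrt{5} = 6 - 10 \sqrt{5}$)
$\left(-46692 - 1450\right) \left(673 + b{\left(170 \right)}\right) = \left(-46692 - 1450\right) \left(673 + \left(6 - 10 \sqrt{5}\right)\right) = - 48142 \left(679 - 10 \sqrt{5}\right) = -32688418 + 481420 \sqrt{5}$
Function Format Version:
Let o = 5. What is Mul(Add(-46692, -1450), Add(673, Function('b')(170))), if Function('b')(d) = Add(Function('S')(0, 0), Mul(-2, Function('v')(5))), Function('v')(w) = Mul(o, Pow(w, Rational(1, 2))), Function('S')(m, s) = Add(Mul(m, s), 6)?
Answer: Add(-32688418, Mul(481420, Pow(5, Rational(1, 2)))) ≈ -3.1612e+7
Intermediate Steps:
Function('S')(m, s) = Add(6, Mul(m, s))
Function('v')(w) = Mul(5, Pow(w, Rational(1, 2)))
Function('b')(d) = Add(6, Mul(-10, Pow(5, Rational(1, 2)))) (Function('b')(d) = Add(Add(6, Mul(0, 0)), Mul(-2, Mul(5, Pow(5, Rational(1, 2))))) = Add(Add(6, 0), Mul(-10, Pow(5, Rational(1, 2)))) = Add(6, Mul(-10, Pow(5, Rational(1, 2)))))
Mul(Add(-46692, -1450), Add(673, Function('b')(170))) = Mul(Add(-46692, -1450), Add(673, Add(6, Mul(-10, Pow(5, Rational(1, 2)))))) = Mul(-48142, Add(679, Mul(-10, Pow(5, Rational(1, 2))))) = Add(-32688418, Mul(481420, Pow(5, Rational(1, 2))))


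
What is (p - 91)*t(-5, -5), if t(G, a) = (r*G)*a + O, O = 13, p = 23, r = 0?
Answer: -884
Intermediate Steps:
t(G, a) = 13 (t(G, a) = (0*G)*a + 13 = 0*a + 13 = 0 + 13 = 13)
(p - 91)*t(-5, -5) = (23 - 91)*13 = -68*13 = -884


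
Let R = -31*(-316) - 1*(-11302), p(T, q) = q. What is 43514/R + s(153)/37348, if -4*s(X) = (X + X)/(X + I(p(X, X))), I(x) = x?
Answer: 3250311195/1575936208 ≈ 2.0625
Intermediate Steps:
R = 21098 (R = 9796 + 11302 = 21098)
s(X) = -¼ (s(X) = -(X + X)/(4*(X + X)) = -2*X/(4*(2*X)) = -2*X*1/(2*X)/4 = -¼*1 = -¼)
43514/R + s(153)/37348 = 43514/21098 - ¼/37348 = 43514*(1/21098) - ¼*1/37348 = 21757/10549 - 1/149392 = 3250311195/1575936208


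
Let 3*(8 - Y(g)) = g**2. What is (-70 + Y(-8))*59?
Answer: -14750/3 ≈ -4916.7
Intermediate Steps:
Y(g) = 8 - g**2/3
(-70 + Y(-8))*59 = (-70 + (8 - 1/3*(-8)**2))*59 = (-70 + (8 - 1/3*64))*59 = (-70 + (8 - 64/3))*59 = (-70 - 40/3)*59 = -250/3*59 = -14750/3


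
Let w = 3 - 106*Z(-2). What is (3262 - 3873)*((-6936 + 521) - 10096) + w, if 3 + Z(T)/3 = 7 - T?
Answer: 10086316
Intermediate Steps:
Z(T) = 12 - 3*T (Z(T) = -9 + 3*(7 - T) = -9 + (21 - 3*T) = 12 - 3*T)
w = -1905 (w = 3 - 106*(12 - 3*(-2)) = 3 - 106*(12 + 6) = 3 - 106*18 = 3 - 1908 = -1905)
(3262 - 3873)*((-6936 + 521) - 10096) + w = (3262 - 3873)*((-6936 + 521) - 10096) - 1905 = -611*(-6415 - 10096) - 1905 = -611*(-16511) - 1905 = 10088221 - 1905 = 10086316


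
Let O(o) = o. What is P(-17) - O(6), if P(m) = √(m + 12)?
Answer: -6 + I*√5 ≈ -6.0 + 2.2361*I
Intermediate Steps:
P(m) = √(12 + m)
P(-17) - O(6) = √(12 - 17) - 1*6 = √(-5) - 6 = I*√5 - 6 = -6 + I*√5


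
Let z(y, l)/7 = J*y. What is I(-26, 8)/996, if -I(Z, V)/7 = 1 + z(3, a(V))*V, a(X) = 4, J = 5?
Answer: -5887/996 ≈ -5.9106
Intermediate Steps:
z(y, l) = 35*y (z(y, l) = 7*(5*y) = 35*y)
I(Z, V) = -7 - 735*V (I(Z, V) = -7*(1 + (35*3)*V) = -7*(1 + 105*V) = -7 - 735*V)
I(-26, 8)/996 = (-7 - 735*8)/996 = (-7 - 5880)*(1/996) = -5887*1/996 = -5887/996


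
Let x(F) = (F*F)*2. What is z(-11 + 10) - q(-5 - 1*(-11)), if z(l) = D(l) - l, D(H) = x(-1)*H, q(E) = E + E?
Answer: -13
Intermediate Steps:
x(F) = 2*F**2 (x(F) = F**2*2 = 2*F**2)
q(E) = 2*E
D(H) = 2*H (D(H) = (2*(-1)**2)*H = (2*1)*H = 2*H)
z(l) = l (z(l) = 2*l - l = l)
z(-11 + 10) - q(-5 - 1*(-11)) = (-11 + 10) - 2*(-5 - 1*(-11)) = -1 - 2*(-5 + 11) = -1 - 2*6 = -1 - 1*12 = -1 - 12 = -13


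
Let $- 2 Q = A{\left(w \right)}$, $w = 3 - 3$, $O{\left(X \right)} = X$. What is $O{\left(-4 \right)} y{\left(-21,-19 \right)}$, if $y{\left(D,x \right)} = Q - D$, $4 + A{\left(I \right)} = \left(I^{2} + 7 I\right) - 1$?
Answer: $-94$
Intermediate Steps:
$w = 0$ ($w = 3 - 3 = 0$)
$A{\left(I \right)} = -5 + I^{2} + 7 I$ ($A{\left(I \right)} = -4 - \left(1 - I^{2} - 7 I\right) = -4 + \left(-1 + I^{2} + 7 I\right) = -5 + I^{2} + 7 I$)
$Q = \frac{5}{2}$ ($Q = - \frac{-5 + 0^{2} + 7 \cdot 0}{2} = - \frac{-5 + 0 + 0}{2} = \left(- \frac{1}{2}\right) \left(-5\right) = \frac{5}{2} \approx 2.5$)
$y{\left(D,x \right)} = \frac{5}{2} - D$
$O{\left(-4 \right)} y{\left(-21,-19 \right)} = - 4 \left(\frac{5}{2} - -21\right) = - 4 \left(\frac{5}{2} + 21\right) = \left(-4\right) \frac{47}{2} = -94$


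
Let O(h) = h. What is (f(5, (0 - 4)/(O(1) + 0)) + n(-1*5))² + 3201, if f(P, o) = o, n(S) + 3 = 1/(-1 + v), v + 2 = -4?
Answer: 159349/49 ≈ 3252.0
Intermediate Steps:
v = -6 (v = -2 - 4 = -6)
n(S) = -22/7 (n(S) = -3 + 1/(-1 - 6) = -3 + 1/(-7) = -3 - ⅐ = -22/7)
(f(5, (0 - 4)/(O(1) + 0)) + n(-1*5))² + 3201 = ((0 - 4)/(1 + 0) - 22/7)² + 3201 = (-4/1 - 22/7)² + 3201 = (-4*1 - 22/7)² + 3201 = (-4 - 22/7)² + 3201 = (-50/7)² + 3201 = 2500/49 + 3201 = 159349/49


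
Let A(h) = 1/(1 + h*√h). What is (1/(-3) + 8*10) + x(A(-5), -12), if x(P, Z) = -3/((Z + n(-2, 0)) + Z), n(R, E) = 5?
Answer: 4550/57 ≈ 79.825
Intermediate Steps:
A(h) = 1/(1 + h^(3/2))
x(P, Z) = -3/(5 + 2*Z) (x(P, Z) = -3/((Z + 5) + Z) = -3/((5 + Z) + Z) = -3/(5 + 2*Z))
(1/(-3) + 8*10) + x(A(-5), -12) = (1/(-3) + 8*10) - 3/(5 + 2*(-12)) = (-⅓ + 80) - 3/(5 - 24) = 239/3 - 3/(-19) = 239/3 - 3*(-1/19) = 239/3 + 3/19 = 4550/57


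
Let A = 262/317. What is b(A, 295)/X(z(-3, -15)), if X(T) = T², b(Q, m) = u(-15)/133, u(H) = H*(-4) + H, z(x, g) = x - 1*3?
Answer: 5/532 ≈ 0.0093985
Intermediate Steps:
z(x, g) = -3 + x (z(x, g) = x - 3 = -3 + x)
u(H) = -3*H (u(H) = -4*H + H = -3*H)
A = 262/317 (A = 262*(1/317) = 262/317 ≈ 0.82650)
b(Q, m) = 45/133 (b(Q, m) = -3*(-15)/133 = 45*(1/133) = 45/133)
b(A, 295)/X(z(-3, -15)) = 45/(133*((-3 - 3)²)) = 45/(133*((-6)²)) = (45/133)/36 = (45/133)*(1/36) = 5/532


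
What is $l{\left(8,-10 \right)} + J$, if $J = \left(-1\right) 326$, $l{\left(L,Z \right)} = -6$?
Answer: $-332$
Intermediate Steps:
$J = -326$
$l{\left(8,-10 \right)} + J = -6 - 326 = -332$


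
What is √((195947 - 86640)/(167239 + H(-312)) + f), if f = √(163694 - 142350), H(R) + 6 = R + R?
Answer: √(18211529963 + 111034235524*√1334)/166609 ≈ 12.114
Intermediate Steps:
H(R) = -6 + 2*R (H(R) = -6 + (R + R) = -6 + 2*R)
f = 4*√1334 (f = √21344 = 4*√1334 ≈ 146.10)
√((195947 - 86640)/(167239 + H(-312)) + f) = √((195947 - 86640)/(167239 + (-6 + 2*(-312))) + 4*√1334) = √(109307/(167239 + (-6 - 624)) + 4*√1334) = √(109307/(167239 - 630) + 4*√1334) = √(109307/166609 + 4*√1334)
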